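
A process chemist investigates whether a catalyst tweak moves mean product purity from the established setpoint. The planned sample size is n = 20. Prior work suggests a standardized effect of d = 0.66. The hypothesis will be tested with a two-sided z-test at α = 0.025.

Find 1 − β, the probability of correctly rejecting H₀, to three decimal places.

Noncentrality parameter: δ = d·√n = 0.66 × √20 = 2.9516
Critical value for a two-sided test at α = 0.025: z_{α/2} = 2.241.
Power = Φ(δ − 2.241) + Φ(−δ − 2.241) = Φ(0.710) + Φ(-5.193) = 0.7612 + 0.0000 = 0.7612.

Power ≈ 0.761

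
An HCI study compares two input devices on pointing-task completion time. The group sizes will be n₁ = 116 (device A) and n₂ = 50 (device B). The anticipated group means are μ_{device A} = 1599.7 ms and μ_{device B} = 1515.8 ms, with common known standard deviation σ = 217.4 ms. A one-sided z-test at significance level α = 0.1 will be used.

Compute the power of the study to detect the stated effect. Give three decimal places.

Power ≈ 0.841

Standardized effect: d = |μ_{device A} − μ_{device B}| / σ = |1599.7 − 1515.8| / 217.4 = 0.3859
Noncentrality parameter: δ = d / √(1/n₁ + 1/n₂) = 0.3859 / √(1/116 + 1/50) = 2.2812
Critical value for a one-sided test at α = 0.1: z_α = 1.282.
Power = P(Z > 1.282 − δ) = Φ(1.000) = 0.8413.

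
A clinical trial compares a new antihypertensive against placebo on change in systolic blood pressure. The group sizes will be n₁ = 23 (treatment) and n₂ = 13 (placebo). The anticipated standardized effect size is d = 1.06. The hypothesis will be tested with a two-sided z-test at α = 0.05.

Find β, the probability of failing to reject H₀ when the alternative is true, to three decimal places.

Noncentrality parameter: δ = d / √(1/n₁ + 1/n₂) = 1.06 / √(1/23 + 1/13) = 3.0549
Critical value for a two-sided test at α = 0.05: z_{α/2} = 1.960.
Power = Φ(δ − 1.960) + Φ(−δ − 1.960) = Φ(1.095) + Φ(-5.015) = 0.8632 + 0.0000 = 0.8632.
Type II error: β = 1 − power = 1 − 0.8632 = 0.1368.

β ≈ 0.137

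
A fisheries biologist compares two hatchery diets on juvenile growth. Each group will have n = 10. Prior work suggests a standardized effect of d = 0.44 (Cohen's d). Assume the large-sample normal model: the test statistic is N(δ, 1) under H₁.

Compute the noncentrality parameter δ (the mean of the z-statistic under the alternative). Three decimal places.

δ ≈ 0.984

δ = d·√(n/2) = 0.44 × √(10/2) = 0.9839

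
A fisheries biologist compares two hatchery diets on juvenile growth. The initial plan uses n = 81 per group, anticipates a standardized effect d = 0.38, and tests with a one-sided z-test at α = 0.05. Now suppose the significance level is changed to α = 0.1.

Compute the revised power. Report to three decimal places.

Power ≈ 0.872

δ = d·√(n/2) = 0.38 × √(81/2) = 2.4183 (unchanged). New critical value: z_{0.1} = 1.282.
Revised power = P(Z > 1.282 − δ) = Φ(1.137) = 0.8722.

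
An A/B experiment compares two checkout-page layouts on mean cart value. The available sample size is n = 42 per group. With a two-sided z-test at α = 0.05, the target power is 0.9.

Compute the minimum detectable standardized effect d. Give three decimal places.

Required noncentrality: δ = z_{0.025} + z_{0.10} = 1.960 + 1.282 = 3.242.
(Lower-tail contribution to power is negligible for δ > 0.)
δ = d·√(n/2) ⇒ d = δ/√(n/2) = 3.242/√(42/2) = 0.7074.

d ≈ 0.707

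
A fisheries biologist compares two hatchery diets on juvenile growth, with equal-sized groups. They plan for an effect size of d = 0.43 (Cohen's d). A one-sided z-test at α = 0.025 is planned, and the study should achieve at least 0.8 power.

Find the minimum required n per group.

n = 85 per group

For power 0.8 need Φ(δ − z_{0.025}) = 0.8, so δ = z_{0.025} + z_{0.20} = 1.960 + 0.842 = 2.802.
δ = d·√(n/2) ⇒ n = 2(δ/d)² = 2 × (2.802 / 0.43)² = 84.90.
Round up to the next whole unit.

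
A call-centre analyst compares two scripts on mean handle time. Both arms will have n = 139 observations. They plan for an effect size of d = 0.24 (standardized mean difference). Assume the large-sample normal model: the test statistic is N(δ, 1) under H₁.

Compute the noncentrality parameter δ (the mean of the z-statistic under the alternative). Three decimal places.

δ ≈ 2.001

The noncentrality parameter scales effect size by the design's sample-size factor: δ = d·√(n/2) = 0.24 × √(139/2) = 2.0008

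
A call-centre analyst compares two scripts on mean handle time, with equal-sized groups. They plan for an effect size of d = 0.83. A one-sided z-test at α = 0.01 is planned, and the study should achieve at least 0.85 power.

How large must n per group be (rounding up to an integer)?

Set Φ(δ − 2.326) = 0.85; then δ − 2.326 = Φ⁻¹(0.85) = 1.036, giving δ = 3.363.
δ = d·√(n/2) ⇒ n = 2(δ/d)² = 2 × (3.363 / 0.83)² = 32.83.
Rounding up, n = 33 per group.

n = 33 per group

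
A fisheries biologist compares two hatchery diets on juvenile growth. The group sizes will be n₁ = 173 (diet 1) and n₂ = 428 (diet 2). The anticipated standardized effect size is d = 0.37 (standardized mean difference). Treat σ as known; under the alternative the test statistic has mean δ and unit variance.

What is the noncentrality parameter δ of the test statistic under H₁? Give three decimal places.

δ = d / √(1/n₁ + 1/n₂) = 0.37 / √(1/173 + 1/428) = 4.1069

δ ≈ 4.107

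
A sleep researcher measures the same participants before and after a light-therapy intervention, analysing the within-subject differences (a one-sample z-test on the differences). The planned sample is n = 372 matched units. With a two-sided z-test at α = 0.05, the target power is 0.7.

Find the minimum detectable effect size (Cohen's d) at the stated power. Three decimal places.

d ≈ 0.129

Need Φ(δ − 1.960) = 0.7, so δ = 1.960 + 0.524 = 2.484.
(The second rejection-region term Φ(−δ − z_{α/2}) is negligible and dropped.)
δ = d·√n ⇒ d = δ/√n = 2.484/√372 = 0.1288.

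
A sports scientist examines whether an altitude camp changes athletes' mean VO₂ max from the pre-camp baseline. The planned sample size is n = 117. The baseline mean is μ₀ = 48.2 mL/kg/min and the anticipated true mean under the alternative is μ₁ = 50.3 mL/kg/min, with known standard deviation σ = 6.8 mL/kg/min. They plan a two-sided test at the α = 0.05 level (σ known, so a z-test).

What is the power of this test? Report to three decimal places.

Standardized effect: d = |μ₁ − μ₀| / σ = |50.3 − 48.2| / 6.8 = 0.3088
Noncentrality parameter: δ = d·√n = 0.3088 × √117 = 3.3404
Two-sided α = 0.05 → critical value z_{0.025} = 1.960.
Power = Φ(δ − 1.960) + Φ(−δ − 1.960) = Φ(1.380) + Φ(-5.300) = 0.9163 + 0.0000 = 0.9163.

Power ≈ 0.916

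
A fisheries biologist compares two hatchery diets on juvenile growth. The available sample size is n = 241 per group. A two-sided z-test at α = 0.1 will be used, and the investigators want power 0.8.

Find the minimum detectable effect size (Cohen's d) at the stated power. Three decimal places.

Need Φ(δ − 1.645) = 0.8, so δ = 1.645 + 0.842 = 2.486.
(The second rejection-region term Φ(−δ − z_{α/2}) is negligible and dropped.)
δ = d·√(n/2) ⇒ d = δ/√(n/2) = 2.486/√(241/2) = 0.2265.

d ≈ 0.227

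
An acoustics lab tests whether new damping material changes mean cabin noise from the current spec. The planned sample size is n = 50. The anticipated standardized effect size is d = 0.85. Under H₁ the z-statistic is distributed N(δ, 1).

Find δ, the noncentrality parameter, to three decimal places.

The noncentrality parameter scales effect size by the design's sample-size factor: δ = d·√n = 0.85 × √50 = 6.0104

δ ≈ 6.010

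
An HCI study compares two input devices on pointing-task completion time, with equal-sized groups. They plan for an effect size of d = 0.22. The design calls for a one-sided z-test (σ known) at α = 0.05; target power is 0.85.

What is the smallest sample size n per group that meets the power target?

For power 0.85 need Φ(δ − z_{0.05}) = 0.85, so δ = z_{0.05} + z_{0.15} = 1.645 + 1.036 = 2.681.
δ = d·√(n/2) ⇒ n = 2(δ/d)² = 2 × (2.681 / 0.22)² = 297.08.
Rounding up, n = 298 per group.

n = 298 per group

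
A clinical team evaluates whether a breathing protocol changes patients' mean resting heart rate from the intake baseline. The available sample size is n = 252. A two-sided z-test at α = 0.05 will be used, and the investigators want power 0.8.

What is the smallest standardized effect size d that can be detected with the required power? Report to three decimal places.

d ≈ 0.176

Required noncentrality: δ = z_{0.025} + z_{0.20} = 1.960 + 0.842 = 2.802.
(Lower-tail contribution to power is negligible for δ > 0.)
δ = d·√n ⇒ d = δ/√n = 2.802/√252 = 0.1765.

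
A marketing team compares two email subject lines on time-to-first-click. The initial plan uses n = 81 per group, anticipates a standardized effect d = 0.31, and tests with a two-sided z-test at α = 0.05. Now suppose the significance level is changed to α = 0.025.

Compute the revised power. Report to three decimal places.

δ = d·√(n/2) = 0.31 × √(81/2) = 1.9728 (unchanged). New critical value: z_{0.0125} = 2.241.
Revised power = Φ(δ − 2.241) + Φ(−δ − 2.241) = Φ(-0.269) + Φ(-4.214) = 0.3941 + 0.0000 = 0.3941.

Power ≈ 0.394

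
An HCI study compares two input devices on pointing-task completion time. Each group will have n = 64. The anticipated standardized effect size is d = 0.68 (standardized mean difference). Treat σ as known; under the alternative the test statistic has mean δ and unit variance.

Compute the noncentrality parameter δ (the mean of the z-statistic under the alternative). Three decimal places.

The noncentrality parameter scales effect size by the design's sample-size factor: δ = d·√(n/2) = 0.68 × √(64/2) = 3.8467

δ ≈ 3.847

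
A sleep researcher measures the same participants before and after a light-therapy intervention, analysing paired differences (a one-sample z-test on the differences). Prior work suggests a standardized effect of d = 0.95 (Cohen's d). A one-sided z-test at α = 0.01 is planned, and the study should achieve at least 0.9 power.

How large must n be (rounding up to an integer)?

For power 0.9 need Φ(δ − z_{0.01}) = 0.9, so δ = z_{0.01} + z_{0.10} = 2.326 + 1.282 = 3.608.
δ = d·√n ⇒ n = (δ/d)² = (3.608 / 0.95)² = 14.42.
Round up to the next whole unit.

n = 15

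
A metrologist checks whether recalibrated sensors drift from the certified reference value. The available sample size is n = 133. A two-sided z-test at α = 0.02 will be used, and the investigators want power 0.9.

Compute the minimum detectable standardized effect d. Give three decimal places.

Need Φ(δ − 2.326) = 0.9, so δ = 2.326 + 1.282 = 3.608.
(The second rejection-region term Φ(−δ − z_{α/2}) is negligible and dropped.)
δ = d·√n ⇒ d = δ/√n = 3.608/√133 = 0.3128.

d ≈ 0.313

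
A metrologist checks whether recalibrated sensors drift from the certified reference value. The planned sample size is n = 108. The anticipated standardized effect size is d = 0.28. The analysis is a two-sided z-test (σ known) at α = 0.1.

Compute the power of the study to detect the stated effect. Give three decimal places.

Power ≈ 0.897

Noncentrality parameter: δ = d·√n = 0.28 × √108 = 2.9098
Critical value for a two-sided test at α = 0.1: z_{α/2} = 1.645.
Power = Φ(δ − 1.645) + Φ(−δ − 1.645) = Φ(1.265) + Φ(-4.555) = 0.8971 + 0.0000 = 0.8971.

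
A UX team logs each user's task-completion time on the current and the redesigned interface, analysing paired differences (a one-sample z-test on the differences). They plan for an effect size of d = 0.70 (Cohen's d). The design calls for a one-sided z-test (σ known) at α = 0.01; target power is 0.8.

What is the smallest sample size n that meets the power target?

Set Φ(δ − 2.326) = 0.8; then δ − 2.326 = Φ⁻¹(0.8) = 0.842, giving δ = 3.168.
δ = d·√n ⇒ n = (δ/d)² = (3.168 / 0.70)² = 20.48.
Round up to the next whole unit.

n = 21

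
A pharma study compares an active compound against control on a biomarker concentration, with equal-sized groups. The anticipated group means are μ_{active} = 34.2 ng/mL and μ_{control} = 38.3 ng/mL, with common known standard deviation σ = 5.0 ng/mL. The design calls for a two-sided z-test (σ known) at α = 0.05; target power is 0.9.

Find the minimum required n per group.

n = 32 per group

Standardized effect: d = |μ_{active} − μ_{control}| / σ = |34.2 − 38.3| / 5.0 = 0.8200
Set Φ(δ − 1.960) = 0.9; then δ − 1.960 = Φ⁻¹(0.9) = 1.282, giving δ = 3.242.
(For δ > 0 the lower-tail rejection region contributes negligibly to power, so the one-term inversion is standard.)
δ = d·√(n/2) ⇒ n = 2(δ/d)² = 2 × (3.242 / 0.8200)² = 31.25.
Round up to the next whole unit.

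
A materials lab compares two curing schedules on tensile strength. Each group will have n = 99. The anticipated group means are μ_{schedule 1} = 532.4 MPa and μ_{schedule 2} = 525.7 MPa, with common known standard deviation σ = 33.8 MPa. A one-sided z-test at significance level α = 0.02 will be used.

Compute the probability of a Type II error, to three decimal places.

Standardized effect: d = |μ_{schedule 1} − μ_{schedule 2}| / σ = |532.4 − 525.7| / 33.8 = 0.1982
Noncentrality parameter: δ = d·√(n/2) = 0.1982 × √(99/2) = 1.3946
Critical value for a one-sided test at α = 0.02: z_α = 2.054.
Power = Φ(δ − 2.054) = Φ(-0.659) = 0.2549.
Type II error: β = 1 − power = 1 − 0.2549 = 0.7451.

β ≈ 0.745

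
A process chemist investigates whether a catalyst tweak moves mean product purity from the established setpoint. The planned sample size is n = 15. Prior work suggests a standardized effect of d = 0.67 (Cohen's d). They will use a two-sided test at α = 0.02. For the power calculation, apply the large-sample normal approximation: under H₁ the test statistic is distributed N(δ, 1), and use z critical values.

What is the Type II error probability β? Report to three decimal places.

Noncentrality parameter: δ = d·√n = 0.67 × √15 = 2.5949
Critical value for a two-sided test at α = 0.02: z_{α/2} = 2.326.
Power = Φ(δ − 2.326) + Φ(−δ − 2.326) = Φ(0.269) + Φ(-4.921) = 0.6059 + 0.0000 = 0.6059.
Type II error: β = 1 − power = 1 − 0.6059 = 0.3941.

β ≈ 0.394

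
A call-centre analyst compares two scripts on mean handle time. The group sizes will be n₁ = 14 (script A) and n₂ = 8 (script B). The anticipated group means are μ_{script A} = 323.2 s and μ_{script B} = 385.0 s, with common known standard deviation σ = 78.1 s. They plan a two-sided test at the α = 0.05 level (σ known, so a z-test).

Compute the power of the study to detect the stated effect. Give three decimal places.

Power ≈ 0.431

Standardized effect: d = |μ_{script A} − μ_{script B}| / σ = |323.2 − 385.0| / 78.1 = 0.7913
Noncentrality parameter: δ = d / √(1/n₁ + 1/n₂) = 0.7913 / √(1/14 + 1/8) = 1.7854
Critical value for a two-sided test at α = 0.05: z_{α/2} = 1.960.
Power = Φ(δ − 1.960) + Φ(−δ − 1.960) = Φ(-0.175) + Φ(-3.745) = 0.4307 + 0.0001 = 0.4308.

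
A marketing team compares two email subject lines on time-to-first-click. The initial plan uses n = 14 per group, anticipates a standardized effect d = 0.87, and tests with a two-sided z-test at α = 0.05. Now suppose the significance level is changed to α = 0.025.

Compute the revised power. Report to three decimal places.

Power ≈ 0.524

δ = d·√(n/2) = 0.87 × √(14/2) = 2.3018 (unchanged). New critical value: z_{0.0125} = 2.241.
Revised power = Φ(δ − 2.241) + Φ(−δ − 2.241) = Φ(0.060) + Φ(-4.543) = 0.5241 + 0.0000 = 0.5241.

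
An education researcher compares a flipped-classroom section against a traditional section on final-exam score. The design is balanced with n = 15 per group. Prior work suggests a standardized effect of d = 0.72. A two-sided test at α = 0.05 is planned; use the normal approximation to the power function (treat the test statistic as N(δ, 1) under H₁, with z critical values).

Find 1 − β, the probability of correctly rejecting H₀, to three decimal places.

Noncentrality parameter: λ = d·√(n/2) = 0.72 × √(15/2) = 1.9718
Two-sided α = 0.05 → critical value z_{0.025} = 1.960.
Power = Φ(λ − 1.960) + Φ(−λ − 1.960) = Φ(0.012) + Φ(-3.932) = 0.5047 + 0.0000 = 0.5048.

Power ≈ 0.505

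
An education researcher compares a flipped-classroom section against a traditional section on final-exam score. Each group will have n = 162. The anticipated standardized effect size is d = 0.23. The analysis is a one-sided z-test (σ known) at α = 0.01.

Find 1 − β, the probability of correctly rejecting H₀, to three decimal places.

Power ≈ 0.399

Noncentrality parameter: λ = d·√(n/2) = 0.23 × √(162/2) = 2.0700
One-sided α = 0.01 → critical value z_{0.01} = 2.326.
Power = Φ(λ − 2.326) = Φ(-0.256) = 0.3988.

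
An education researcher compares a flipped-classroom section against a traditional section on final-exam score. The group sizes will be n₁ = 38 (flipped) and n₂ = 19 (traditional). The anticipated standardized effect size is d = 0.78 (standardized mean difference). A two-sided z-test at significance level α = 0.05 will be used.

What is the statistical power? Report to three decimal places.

Power ≈ 0.793

Noncentrality parameter: δ = d / √(1/n₁ + 1/n₂) = 0.78 / √(1/38 + 1/19) = 2.7760
Critical value for a two-sided test at α = 0.05: z_{α/2} = 1.960.
Power = Φ(δ − 1.960) + Φ(−δ − 1.960) = Φ(0.816) + Φ(-4.736) = 0.7928 + 0.0000 = 0.7928.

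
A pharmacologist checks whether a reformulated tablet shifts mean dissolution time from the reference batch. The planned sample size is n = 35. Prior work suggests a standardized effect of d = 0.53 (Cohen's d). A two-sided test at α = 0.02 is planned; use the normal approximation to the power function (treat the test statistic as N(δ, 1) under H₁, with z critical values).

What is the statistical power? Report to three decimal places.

Power ≈ 0.791

Noncentrality parameter: δ = d·√n = 0.53 × √35 = 3.1355
Critical value for a two-sided test at α = 0.02: z_{α/2} = 2.326.
Power = Φ(δ − 2.326) + Φ(−δ − 2.326) = Φ(0.809) + Φ(-5.462) = 0.7908 + 0.0000 = 0.7908.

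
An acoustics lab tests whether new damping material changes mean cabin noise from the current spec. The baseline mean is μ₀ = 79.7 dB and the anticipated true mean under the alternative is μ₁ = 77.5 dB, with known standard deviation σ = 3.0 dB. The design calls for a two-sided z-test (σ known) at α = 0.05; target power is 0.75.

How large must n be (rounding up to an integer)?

n = 13

Standardized effect: d = |μ₁ − μ₀| / σ = |77.5 − 79.7| / 3.0 = 0.7333
For power 0.75 need Φ(δ − z_{0.025}) = 0.75, so δ = z_{0.025} + z_{0.25} = 1.960 + 0.674 = 2.634.
(For δ > 0 the lower-tail rejection region contributes negligibly to power, so the one-term inversion is standard.)
δ = d·√n ⇒ n = (δ/d)² = (2.634 / 0.7333)² = 12.91.
Round up to the next whole unit.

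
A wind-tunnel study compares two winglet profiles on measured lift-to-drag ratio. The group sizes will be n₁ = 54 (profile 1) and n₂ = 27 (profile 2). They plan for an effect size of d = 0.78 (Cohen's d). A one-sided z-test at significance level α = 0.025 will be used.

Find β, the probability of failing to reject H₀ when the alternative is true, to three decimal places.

Noncentrality parameter: λ = d / √(1/n₁ + 1/n₂) = 0.78 / √(1/54 + 1/27) = 3.3093
Critical value for a one-sided test at α = 0.025: z_α = 1.960.
Power = P(Z > 1.960 − λ) = Φ(1.349) = 0.9114.
Type II error: β = 1 − power = 1 − 0.9114 = 0.0886.

β ≈ 0.089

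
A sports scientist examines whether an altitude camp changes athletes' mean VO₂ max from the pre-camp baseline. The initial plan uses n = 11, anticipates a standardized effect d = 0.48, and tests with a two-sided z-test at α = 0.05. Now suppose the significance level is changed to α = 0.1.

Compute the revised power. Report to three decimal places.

Power ≈ 0.480

δ = d·√n = 0.48 × √11 = 1.5920 (unchanged). New critical value: z_{0.05} = 1.645.
Revised power = Φ(δ − 1.645) + Φ(−δ − 1.645) = Φ(-0.053) + Φ(-3.237) = 0.4789 + 0.0006 = 0.4795.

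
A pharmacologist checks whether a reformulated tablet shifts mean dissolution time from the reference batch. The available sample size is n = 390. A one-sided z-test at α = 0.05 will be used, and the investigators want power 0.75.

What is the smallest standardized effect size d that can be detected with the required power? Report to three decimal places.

d ≈ 0.117

Required noncentrality: δ = z_{0.05} + z_{0.25} = 1.645 + 0.674 = 2.319.
δ = d·√n ⇒ d = δ/√n = 2.319/√390 = 0.1174.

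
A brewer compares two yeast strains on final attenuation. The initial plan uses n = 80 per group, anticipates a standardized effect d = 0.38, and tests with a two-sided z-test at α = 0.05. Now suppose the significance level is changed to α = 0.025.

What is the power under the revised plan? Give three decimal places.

Power ≈ 0.564

δ = d·√(n/2) = 0.38 × √(80/2) = 2.4033 (unchanged). New critical value: z_{0.0125} = 2.241.
Revised power = Φ(δ − 2.241) + Φ(−δ − 2.241) = Φ(0.162) + Φ(-4.645) = 0.5643 + 0.0000 = 0.5643.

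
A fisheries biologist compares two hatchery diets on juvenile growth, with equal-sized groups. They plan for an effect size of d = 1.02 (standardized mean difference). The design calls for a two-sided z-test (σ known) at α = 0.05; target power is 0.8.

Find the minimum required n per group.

For power 0.8 need Φ(δ − z_{0.025}) = 0.8, so δ = z_{0.025} + z_{0.20} = 1.960 + 0.842 = 2.802.
(For δ > 0 the lower-tail rejection region contributes negligibly to power, so the one-term inversion is standard.)
δ = d·√(n/2) ⇒ n = 2(δ/d)² = 2 × (2.802 / 1.02)² = 15.09.
Rounding up, n = 16 per group.

n = 16 per group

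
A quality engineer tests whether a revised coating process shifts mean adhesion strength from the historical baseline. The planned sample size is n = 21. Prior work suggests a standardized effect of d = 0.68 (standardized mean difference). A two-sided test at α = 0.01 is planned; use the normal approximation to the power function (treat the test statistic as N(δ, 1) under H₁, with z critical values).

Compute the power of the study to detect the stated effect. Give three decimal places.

Power ≈ 0.706

Noncentrality parameter: δ = d·√n = 0.68 × √21 = 3.1162
Two-sided α = 0.01 → critical value z_{0.005} = 2.576.
Power = Φ(δ − 2.576) + Φ(−δ − 2.576) = Φ(0.540) + Φ(-5.692) = 0.7055 + 0.0000 = 0.7055.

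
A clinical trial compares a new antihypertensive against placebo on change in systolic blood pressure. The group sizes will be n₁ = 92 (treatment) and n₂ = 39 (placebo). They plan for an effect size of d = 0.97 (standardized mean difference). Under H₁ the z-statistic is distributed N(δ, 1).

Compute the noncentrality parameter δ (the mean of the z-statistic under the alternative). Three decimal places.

δ = d / √(1/n₁ + 1/n₂) = 0.97 / √(1/92 + 1/39) = 5.0765

δ ≈ 5.076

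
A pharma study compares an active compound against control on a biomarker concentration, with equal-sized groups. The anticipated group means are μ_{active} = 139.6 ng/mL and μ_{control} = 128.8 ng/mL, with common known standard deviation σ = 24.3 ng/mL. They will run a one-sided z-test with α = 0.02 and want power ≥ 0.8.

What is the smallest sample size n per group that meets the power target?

n = 85 per group

Standardized effect: d = |μ_{active} − μ_{control}| / σ = |139.6 − 128.8| / 24.3 = 0.4444
Set Φ(δ − 2.054) = 0.8; then δ − 2.054 = Φ⁻¹(0.8) = 0.842, giving δ = 2.895.
δ = d·√(n/2) ⇒ n = 2(δ/d)² = 2 × (2.895 / 0.4444)² = 84.88.
Round up to the next whole unit.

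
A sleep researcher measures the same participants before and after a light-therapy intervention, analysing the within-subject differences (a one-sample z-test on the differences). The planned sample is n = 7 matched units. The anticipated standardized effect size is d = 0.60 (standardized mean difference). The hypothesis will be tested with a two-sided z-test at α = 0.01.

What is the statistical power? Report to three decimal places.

Noncentrality parameter: δ = d·√n = 0.60 × √7 = 1.5875
Two-sided α = 0.01 → critical value z_{0.005} = 2.576.
Power = Φ(δ − 2.576) + Φ(−δ − 2.576) = Φ(-0.988) + Φ(-4.163) = 0.1615 + 0.0000 = 0.1615.

Power ≈ 0.161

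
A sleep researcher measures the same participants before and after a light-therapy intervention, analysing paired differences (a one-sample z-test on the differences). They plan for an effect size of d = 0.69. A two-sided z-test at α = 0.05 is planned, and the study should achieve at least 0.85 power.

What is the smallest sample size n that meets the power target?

n = 19

Set Φ(δ − 1.960) = 0.85; then δ − 1.960 = Φ⁻¹(0.85) = 1.036, giving δ = 2.996.
(Ignoring the negligible lower-tail rejection probability gives the usual closed-form inversion.)
δ = d·√n ⇒ n = (δ/d)² = (2.996 / 0.69)² = 18.86.
Round up to the next whole unit.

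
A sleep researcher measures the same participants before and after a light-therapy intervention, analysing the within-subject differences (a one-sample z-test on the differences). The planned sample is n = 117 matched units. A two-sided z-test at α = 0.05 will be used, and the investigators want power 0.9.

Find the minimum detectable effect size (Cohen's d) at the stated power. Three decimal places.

d ≈ 0.300

Required noncentrality: δ = z_{0.025} + z_{0.10} = 1.960 + 1.282 = 3.242.
(The second rejection-region term Φ(−δ − z_{α/2}) is negligible and dropped.)
δ = d·√n ⇒ d = δ/√n = 3.242/√117 = 0.2997.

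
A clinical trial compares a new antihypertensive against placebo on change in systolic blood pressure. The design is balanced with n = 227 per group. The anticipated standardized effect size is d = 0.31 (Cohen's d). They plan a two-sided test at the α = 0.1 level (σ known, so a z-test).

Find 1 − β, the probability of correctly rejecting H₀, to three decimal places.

Power ≈ 0.951

Noncentrality parameter: δ = d·√(n/2) = 0.31 × √(227/2) = 3.3026
Critical value for a two-sided test at α = 0.1: z_{α/2} = 1.645.
Power = Φ(δ − 1.645) + Φ(−δ − 1.645) = Φ(1.658) + Φ(-4.947) = 0.9513 + 0.0000 = 0.9513.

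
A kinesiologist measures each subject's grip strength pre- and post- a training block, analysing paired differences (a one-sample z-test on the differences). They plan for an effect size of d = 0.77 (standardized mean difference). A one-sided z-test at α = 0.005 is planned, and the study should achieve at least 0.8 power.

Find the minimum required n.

n = 20

Set Φ(δ − 2.576) = 0.8; then δ − 2.576 = Φ⁻¹(0.8) = 0.842, giving δ = 3.417.
δ = d·√n ⇒ n = (δ/d)² = (3.417 / 0.77)² = 19.70.
Rounding up, n = 20.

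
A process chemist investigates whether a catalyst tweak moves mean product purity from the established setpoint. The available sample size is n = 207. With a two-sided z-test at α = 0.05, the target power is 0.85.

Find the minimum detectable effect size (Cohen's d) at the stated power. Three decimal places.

Need Φ(δ − 1.960) = 0.85, so δ = 1.960 + 1.036 = 2.996.
(Lower-tail contribution to power is negligible for δ > 0.)
δ = d·√n ⇒ d = δ/√n = 2.996/√207 = 0.2083.

d ≈ 0.208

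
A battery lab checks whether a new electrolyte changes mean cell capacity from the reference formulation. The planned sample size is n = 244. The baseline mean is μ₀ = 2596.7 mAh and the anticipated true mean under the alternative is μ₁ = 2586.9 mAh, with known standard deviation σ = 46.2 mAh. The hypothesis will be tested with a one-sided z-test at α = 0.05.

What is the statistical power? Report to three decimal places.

Standardized effect: d = |μ₁ − μ₀| / σ = |2586.9 − 2596.7| / 46.2 = 0.2121
Noncentrality parameter: δ = d·√n = 0.2121 × √244 = 3.3134
Critical value for a one-sided test at α = 0.05: z_α = 1.645.
Power = P(Z > 1.645 − δ) = Φ(1.669) = 0.9524.

Power ≈ 0.952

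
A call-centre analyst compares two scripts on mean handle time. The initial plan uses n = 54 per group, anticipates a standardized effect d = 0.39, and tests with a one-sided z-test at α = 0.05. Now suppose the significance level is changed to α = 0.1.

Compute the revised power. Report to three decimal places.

Power ≈ 0.772

δ = d·√(n/2) = 0.39 × √(54/2) = 2.0265 (unchanged). New critical value: z_{0.1} = 1.282.
Revised power = Φ(δ − 1.282) = Φ(0.745) = 0.7718.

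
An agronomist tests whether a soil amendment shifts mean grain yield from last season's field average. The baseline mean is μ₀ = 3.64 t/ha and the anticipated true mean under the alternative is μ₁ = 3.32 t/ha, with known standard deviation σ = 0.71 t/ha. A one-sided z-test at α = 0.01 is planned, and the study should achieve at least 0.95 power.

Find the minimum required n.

n = 78

Standardized effect: d = |μ₁ − μ₀| / σ = |3.32 − 3.64| / 0.71 = 0.4507
Set Φ(δ − 2.326) = 0.95; then δ − 2.326 = Φ⁻¹(0.95) = 1.645, giving δ = 3.971.
δ = d·√n ⇒ n = (δ/d)² = (3.971 / 0.4507)² = 77.64.
Rounding up, n = 78.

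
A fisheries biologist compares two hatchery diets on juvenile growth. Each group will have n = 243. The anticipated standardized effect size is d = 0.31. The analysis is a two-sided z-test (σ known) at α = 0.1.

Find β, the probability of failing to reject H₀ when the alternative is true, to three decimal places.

Noncentrality parameter: δ = d·√(n/2) = 0.31 × √(243/2) = 3.4170
Two-sided α = 0.1 → critical value z_{0.05} = 1.645.
Power = Φ(δ − 1.645) + Φ(−δ − 1.645) = Φ(1.772) + Φ(-5.062) = 0.9618 + 0.0000 = 0.9618.
Type II error: β = 1 − power = 1 − 0.9618 = 0.0382.

β ≈ 0.038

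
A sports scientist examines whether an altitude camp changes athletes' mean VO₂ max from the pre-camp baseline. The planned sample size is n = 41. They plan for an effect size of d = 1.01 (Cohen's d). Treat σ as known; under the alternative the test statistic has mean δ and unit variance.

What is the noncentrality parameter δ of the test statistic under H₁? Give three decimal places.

The noncentrality parameter scales effect size by the design's sample-size factor: δ = d·√n = 1.01 × √41 = 6.4672

δ ≈ 6.467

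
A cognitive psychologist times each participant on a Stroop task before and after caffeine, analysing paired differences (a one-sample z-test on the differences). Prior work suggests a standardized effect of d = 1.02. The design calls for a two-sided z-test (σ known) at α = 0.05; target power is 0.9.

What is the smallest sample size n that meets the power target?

Set Φ(δ − 1.960) = 0.9; then δ − 1.960 = Φ⁻¹(0.9) = 1.282, giving δ = 3.242.
(The Φ(−δ − z_{α/2}) term is vanishingly small for δ > 0 and is dropped in the standard sample-size formula.)
δ = d·√n ⇒ n = (δ/d)² = (3.242 / 1.02)² = 10.10.
Round up to the next whole unit.

n = 11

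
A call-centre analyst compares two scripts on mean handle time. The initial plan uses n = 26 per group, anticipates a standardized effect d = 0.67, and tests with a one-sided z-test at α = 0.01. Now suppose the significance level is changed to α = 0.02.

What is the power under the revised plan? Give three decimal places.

Power ≈ 0.641

δ = d·√(n/2) = 0.67 × √(26/2) = 2.4157 (unchanged). New critical value: z_{0.02} = 2.054.
Revised power = P(Z > 2.054 − δ) = Φ(0.362) = 0.6413.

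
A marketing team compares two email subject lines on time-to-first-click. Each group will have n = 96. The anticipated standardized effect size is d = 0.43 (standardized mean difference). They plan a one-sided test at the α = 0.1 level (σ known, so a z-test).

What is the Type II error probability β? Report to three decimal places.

β ≈ 0.045

Noncentrality parameter: δ = d·√(n/2) = 0.43 × √(96/2) = 2.9791
Critical value for a one-sided test at α = 0.1: z_α = 1.282.
Power = Φ(δ − 1.282) = Φ(1.698) = 0.9552.
Type II error: β = 1 − power = 1 − 0.9552 = 0.0448.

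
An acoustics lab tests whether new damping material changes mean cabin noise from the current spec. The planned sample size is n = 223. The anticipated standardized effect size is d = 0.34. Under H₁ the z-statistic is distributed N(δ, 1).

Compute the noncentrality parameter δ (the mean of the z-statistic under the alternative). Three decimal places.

δ ≈ 5.077

The noncentrality parameter scales effect size by the design's sample-size factor: δ = d·√n = 0.34 × √223 = 5.0773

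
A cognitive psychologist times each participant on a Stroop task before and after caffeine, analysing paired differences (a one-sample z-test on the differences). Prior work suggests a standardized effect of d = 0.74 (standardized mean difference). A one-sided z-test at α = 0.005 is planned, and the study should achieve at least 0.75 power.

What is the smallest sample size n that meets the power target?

For power 0.75 need Φ(δ − z_{0.005}) = 0.75, so δ = z_{0.005} + z_{0.25} = 2.576 + 0.674 = 3.250.
δ = d·√n ⇒ n = (δ/d)² = (3.250 / 0.74)² = 19.29.
Rounding up, n = 20.

n = 20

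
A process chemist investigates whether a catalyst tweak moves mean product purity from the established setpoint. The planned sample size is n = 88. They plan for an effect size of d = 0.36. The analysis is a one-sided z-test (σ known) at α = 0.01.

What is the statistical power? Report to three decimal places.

Power ≈ 0.853

Noncentrality parameter: δ = d·√n = 0.36 × √88 = 3.3771
Critical value for a one-sided test at α = 0.01: z_α = 2.326.
Power = Φ(δ − 2.326) = Φ(1.051) = 0.8533.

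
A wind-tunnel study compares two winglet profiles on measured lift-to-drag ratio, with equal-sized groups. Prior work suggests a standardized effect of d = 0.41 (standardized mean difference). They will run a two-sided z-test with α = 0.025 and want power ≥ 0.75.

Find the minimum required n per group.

For power 0.75 need Φ(δ − z_{0.0125}) = 0.75, so δ = z_{0.0125} + z_{0.25} = 2.241 + 0.674 = 2.916.
(The Φ(−δ − z_{α/2}) term is vanishingly small for δ > 0 and is dropped in the standard sample-size formula.)
δ = d·√(n/2) ⇒ n = 2(δ/d)² = 2 × (2.916 / 0.41)² = 101.16.
Rounding up, n = 102 per group.

n = 102 per group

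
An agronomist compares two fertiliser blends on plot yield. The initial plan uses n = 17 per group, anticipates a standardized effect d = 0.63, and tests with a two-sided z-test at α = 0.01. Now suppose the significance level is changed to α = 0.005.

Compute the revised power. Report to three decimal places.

δ = d·√(n/2) = 0.63 × √(17/2) = 1.8367 (unchanged). New critical value: z_{0.0025} = 2.807.
Revised power = Φ(δ − 2.807) + Φ(−δ − 2.807) = Φ(-0.970) + Φ(-4.644) = 0.1660 + 0.0000 = 0.1660.

Power ≈ 0.166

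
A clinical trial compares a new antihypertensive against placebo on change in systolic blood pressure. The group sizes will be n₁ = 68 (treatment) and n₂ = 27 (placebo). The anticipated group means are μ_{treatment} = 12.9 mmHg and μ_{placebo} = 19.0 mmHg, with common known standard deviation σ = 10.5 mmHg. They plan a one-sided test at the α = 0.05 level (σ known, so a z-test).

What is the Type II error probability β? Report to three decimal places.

β ≈ 0.182

Standardized effect: d = |μ_{treatment} − μ_{placebo}| / σ = |12.9 − 19.0| / 10.5 = 0.5810
Noncentrality parameter: λ = d / √(1/n₁ + 1/n₂) = 0.5810 / √(1/68 + 1/27) = 2.5540
One-sided α = 0.05 → critical value z_{0.05} = 1.645.
Power = P(Z > 1.645 − λ) = Φ(0.909) = 0.8184.
Type II error: β = 1 − power = 1 − 0.8184 = 0.1816.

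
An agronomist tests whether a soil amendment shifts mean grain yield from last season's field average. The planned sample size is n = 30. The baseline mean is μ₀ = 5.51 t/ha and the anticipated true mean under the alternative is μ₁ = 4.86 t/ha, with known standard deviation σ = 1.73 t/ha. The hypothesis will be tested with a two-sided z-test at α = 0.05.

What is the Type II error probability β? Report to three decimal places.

Standardized effect: d = |μ₁ − μ₀| / σ = |4.86 − 5.51| / 1.73 = 0.3757
Noncentrality parameter: δ = d·√n = 0.3757 × √30 = 2.0579
Two-sided α = 0.05 → critical value z_{0.025} = 1.960.
Power = Φ(δ − 1.960) + Φ(−δ − 1.960) = Φ(0.098) + Φ(-4.018) = 0.5390 + 0.0000 = 0.5390.
Type II error: β = 1 − power = 1 − 0.5390 = 0.4610.

β ≈ 0.461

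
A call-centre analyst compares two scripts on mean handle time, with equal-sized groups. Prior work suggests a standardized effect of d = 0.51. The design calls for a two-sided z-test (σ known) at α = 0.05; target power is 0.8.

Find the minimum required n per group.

n = 61 per group

For power 0.8 need Φ(δ − z_{0.025}) = 0.8, so δ = z_{0.025} + z_{0.20} = 1.960 + 0.842 = 2.802.
(The Φ(−δ − z_{α/2}) term is vanishingly small for δ > 0 and is dropped in the standard sample-size formula.)
δ = d·√(n/2) ⇒ n = 2(δ/d)² = 2 × (2.802 / 0.51)² = 60.35.
Rounding up, n = 61 per group.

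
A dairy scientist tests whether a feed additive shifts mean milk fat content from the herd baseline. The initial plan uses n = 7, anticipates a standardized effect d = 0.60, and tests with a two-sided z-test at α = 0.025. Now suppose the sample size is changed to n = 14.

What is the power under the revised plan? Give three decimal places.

Power ≈ 0.501

With n = 14: δ = d·√n = 0.60 × √14 = 2.2450. Critical value z_{0.0125} = 2.241.
Revised power = Φ(δ − 2.241) + Φ(−δ − 2.241) = Φ(0.004) + Φ(-4.486) = 0.5014 + 0.0000 = 0.5014.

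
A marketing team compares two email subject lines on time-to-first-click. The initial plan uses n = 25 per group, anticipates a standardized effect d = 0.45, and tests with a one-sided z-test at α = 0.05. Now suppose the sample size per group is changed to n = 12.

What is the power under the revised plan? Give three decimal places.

With n = 12 per group: δ = d·√(n/2) = 0.45 × √(12/2) = 1.1023. Critical value z_{0.05} = 1.645.
Revised power = P(Z > 1.645 − δ) = Φ(-0.543) = 0.2937.

Power ≈ 0.294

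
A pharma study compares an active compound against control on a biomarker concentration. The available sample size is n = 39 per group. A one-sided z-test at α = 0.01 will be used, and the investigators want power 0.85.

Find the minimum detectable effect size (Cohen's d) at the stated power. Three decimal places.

Need Φ(δ − 2.326) = 0.85, so δ = 2.326 + 1.036 = 3.363.
δ = d·√(n/2) ⇒ d = δ/√(n/2) = 3.363/√(39/2) = 0.7615.

d ≈ 0.762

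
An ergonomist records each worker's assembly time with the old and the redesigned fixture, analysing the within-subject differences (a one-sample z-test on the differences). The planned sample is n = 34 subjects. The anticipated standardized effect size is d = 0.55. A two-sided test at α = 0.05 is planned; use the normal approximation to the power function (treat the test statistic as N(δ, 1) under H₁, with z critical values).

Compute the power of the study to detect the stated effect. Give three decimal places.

Noncentrality parameter: δ = d·√n = 0.55 × √34 = 3.2070
Critical value for a two-sided test at α = 0.05: z_{α/2} = 1.960.
Power = Φ(δ − 1.960) + Φ(−δ − 1.960) = Φ(1.247) + Φ(-5.167) = 0.8938 + 0.0000 = 0.8938.

Power ≈ 0.894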